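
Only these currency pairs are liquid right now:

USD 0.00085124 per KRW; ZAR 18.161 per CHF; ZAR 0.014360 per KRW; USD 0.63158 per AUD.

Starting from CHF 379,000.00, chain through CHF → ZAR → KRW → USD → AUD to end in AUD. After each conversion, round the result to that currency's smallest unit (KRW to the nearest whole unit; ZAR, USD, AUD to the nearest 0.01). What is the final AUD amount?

CHF 379,000.00 × 18.161 = ZAR 6,883,019.00
ZAR 6,883,019.00 ÷ 0.014360 = KRW 479,318,872
KRW 479,318,872 × 0.00085124 = USD 408,015.40
USD 408,015.40 ÷ 0.63158 = AUD 646,023.31

AUD 646,023.31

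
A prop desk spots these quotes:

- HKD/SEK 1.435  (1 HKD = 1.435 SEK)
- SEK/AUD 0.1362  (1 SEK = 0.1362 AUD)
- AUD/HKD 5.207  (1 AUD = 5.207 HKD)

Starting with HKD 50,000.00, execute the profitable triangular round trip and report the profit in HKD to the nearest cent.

Profitable loop is HKD → SEK → AUD → HKD:
HKD 50,000.00 × 1.435 = SEK 71,750.00
SEK 71,750.00 × 0.1362 = AUD 9,772.35
AUD 9,772.35 × 5.207 = HKD 50,884.63
Profit = HKD 50,884.63 − HKD 50,000.00

Profit: HKD 884.63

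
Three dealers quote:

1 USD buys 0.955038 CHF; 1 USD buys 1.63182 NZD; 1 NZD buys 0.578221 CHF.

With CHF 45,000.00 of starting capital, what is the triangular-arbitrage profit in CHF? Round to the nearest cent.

Profit: CHF 547.76

Profitable loop is CHF → NZD → USD → CHF:
CHF 45,000.00 ÷ 0.578221 = NZD 77,824.91
NZD 77,824.91 ÷ 1.63182 = USD 47,692.10
USD 47,692.10 × 0.955038 = CHF 45,547.76
Profit = CHF 45,547.76 − CHF 45,000.00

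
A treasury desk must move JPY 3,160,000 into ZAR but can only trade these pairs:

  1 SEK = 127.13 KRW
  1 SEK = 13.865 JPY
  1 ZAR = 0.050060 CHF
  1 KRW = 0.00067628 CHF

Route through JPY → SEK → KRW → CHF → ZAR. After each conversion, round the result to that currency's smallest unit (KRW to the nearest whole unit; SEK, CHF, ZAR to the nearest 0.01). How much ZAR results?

JPY 3,160,000 ÷ 13.865 = SEK 227,912.01
SEK 227,912.01 × 127.13 = KRW 28,974,454
KRW 28,974,454 × 0.00067628 = CHF 19,594.84
CHF 19,594.84 ÷ 0.050060 = ZAR 391,427.09

ZAR 391,427.09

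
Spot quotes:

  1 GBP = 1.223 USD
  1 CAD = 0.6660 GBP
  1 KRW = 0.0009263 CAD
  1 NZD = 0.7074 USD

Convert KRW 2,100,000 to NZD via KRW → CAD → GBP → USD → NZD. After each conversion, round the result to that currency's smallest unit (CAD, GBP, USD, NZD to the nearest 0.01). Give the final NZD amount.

NZD 2,239.78

KRW 2,100,000 × 0.0009263 = CAD 1,945.23
CAD 1,945.23 × 0.6660 = GBP 1,295.52
GBP 1,295.52 × 1.223 = USD 1,584.42
USD 1,584.42 ÷ 0.7074 = NZD 2,239.78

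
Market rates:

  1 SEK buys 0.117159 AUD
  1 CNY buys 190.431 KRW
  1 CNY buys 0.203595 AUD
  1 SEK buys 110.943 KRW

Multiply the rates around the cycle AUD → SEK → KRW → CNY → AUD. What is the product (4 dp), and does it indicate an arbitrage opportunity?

1.0124 (arbitrage exists)

Around AUD → SEK → KRW → CNY → AUD: 1 ÷ 0.117159 × 110.943 ÷ 190.431 × 0.203595 = 1.012404
Product > 1; profitable direction is AUD → SEK → KRW → CNY → AUD.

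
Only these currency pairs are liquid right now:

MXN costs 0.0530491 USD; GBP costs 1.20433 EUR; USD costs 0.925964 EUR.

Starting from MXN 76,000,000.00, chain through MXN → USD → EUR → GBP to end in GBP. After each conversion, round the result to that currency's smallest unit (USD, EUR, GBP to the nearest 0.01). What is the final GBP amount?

GBP 3,099,846.65

MXN 76,000,000.00 × 0.0530491 = USD 4,031,731.60
USD 4,031,731.60 × 0.925964 = EUR 3,733,238.32
EUR 3,733,238.32 ÷ 1.20433 = GBP 3,099,846.65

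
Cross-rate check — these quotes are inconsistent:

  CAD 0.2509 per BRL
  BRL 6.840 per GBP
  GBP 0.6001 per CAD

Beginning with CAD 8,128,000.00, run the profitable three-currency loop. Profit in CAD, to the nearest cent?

Profitable loop is CAD → GBP → BRL → CAD:
CAD 8,128,000.00 × 0.6001 = GBP 4,877,612.80
GBP 4,877,612.80 × 6.840 = BRL 33,362,871.55
BRL 33,362,871.55 × 0.2509 = CAD 8,370,744.47
Profit = CAD 8,370,744.47 − CAD 8,128,000.00

Profit: CAD 242,744.47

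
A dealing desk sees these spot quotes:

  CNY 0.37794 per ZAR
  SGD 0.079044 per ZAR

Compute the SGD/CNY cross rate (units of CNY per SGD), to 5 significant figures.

1 SGD ÷ 0.079044 = 12.6512 ZAR
12.6512 ZAR × 0.37794 = 4.78139 CNY

SGD/CNY = 4.7814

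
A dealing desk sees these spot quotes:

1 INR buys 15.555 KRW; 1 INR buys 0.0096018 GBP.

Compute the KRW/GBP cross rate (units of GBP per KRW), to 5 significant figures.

KRW/GBP = 0.00061728

1 KRW ÷ 15.555 = 0.064288 INR
0.064288 INR × 0.0096018 = 0.000617281 GBP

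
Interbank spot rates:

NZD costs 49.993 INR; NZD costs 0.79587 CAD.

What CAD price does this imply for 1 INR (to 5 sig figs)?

1 INR ÷ 49.993 = 0.0200028 NZD
0.0200028 NZD × 0.79587 = 0.0159196 CAD

INR/CAD = 0.015920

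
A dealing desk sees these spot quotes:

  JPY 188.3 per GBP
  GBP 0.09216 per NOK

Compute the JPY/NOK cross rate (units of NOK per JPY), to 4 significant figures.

1 JPY ÷ 188.3 = 0.00531067 GBP
0.00531067 GBP ÷ 0.09216 = 0.0576245 NOK

JPY/NOK = 0.05762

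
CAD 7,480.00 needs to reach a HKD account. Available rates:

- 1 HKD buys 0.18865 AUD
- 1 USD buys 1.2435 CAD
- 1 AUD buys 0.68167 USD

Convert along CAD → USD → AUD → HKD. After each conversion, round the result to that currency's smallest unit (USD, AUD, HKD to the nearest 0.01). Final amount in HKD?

CAD 7,480.00 ÷ 1.2435 = USD 6,015.28
USD 6,015.28 ÷ 0.68167 = AUD 8,824.33
AUD 8,824.33 ÷ 0.18865 = HKD 46,776.20

HKD 46,776.20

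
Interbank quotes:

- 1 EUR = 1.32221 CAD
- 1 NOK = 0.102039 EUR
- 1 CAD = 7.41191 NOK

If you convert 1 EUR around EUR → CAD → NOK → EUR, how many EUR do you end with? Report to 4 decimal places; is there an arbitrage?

Around EUR → CAD → NOK → EUR: 1 × 1.32221 × 7.41191 × 0.102039 = 0.999993
Product ≈ 1 (deviation 0.001%, within rounding noise).

1.0000 (no arbitrage)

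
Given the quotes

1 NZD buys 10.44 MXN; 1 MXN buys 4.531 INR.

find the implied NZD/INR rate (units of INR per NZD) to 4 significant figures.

NZD/INR = 47.30

1 NZD × 10.44 = 10.44 MXN
10.44 MXN × 4.531 = 47.3036 INR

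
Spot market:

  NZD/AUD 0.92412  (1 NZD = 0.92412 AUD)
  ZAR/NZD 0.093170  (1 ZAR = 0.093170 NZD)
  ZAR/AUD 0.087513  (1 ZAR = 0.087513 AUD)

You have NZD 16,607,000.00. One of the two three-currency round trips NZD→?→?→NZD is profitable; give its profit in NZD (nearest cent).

Profitable loop is NZD → ZAR → AUD → NZD:
NZD 16,607,000.00 ÷ 0.093170 = ZAR 178,244,069.98
ZAR 178,244,069.98 × 0.087513 = AUD 15,598,673.30
AUD 15,598,673.30 ÷ 0.92412 = NZD 16,879,488.91
Profit = NZD 16,879,488.91 − NZD 16,607,000.00

Profit: NZD 272,488.91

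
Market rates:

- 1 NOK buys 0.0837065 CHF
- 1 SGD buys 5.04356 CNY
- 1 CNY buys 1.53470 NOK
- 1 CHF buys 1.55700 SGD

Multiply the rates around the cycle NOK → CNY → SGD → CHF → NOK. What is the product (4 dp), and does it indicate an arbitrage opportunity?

0.9913 (arbitrage exists)

Around NOK → CNY → SGD → CHF → NOK: 1 ÷ 1.53470 ÷ 5.04356 ÷ 1.55700 ÷ 0.0837065 = 0.991269
Product < 1; profitable direction is NOK → CHF → SGD → CNY → NOK.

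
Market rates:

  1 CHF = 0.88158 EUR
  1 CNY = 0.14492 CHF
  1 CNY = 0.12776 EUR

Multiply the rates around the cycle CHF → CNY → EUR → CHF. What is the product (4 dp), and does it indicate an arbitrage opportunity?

Around CHF → CNY → EUR → CHF: 1 ÷ 0.14492 × 0.12776 ÷ 0.88158 = 1.000011
Product ≈ 1 (deviation 0.001%, within rounding noise).

1.0000 (no arbitrage)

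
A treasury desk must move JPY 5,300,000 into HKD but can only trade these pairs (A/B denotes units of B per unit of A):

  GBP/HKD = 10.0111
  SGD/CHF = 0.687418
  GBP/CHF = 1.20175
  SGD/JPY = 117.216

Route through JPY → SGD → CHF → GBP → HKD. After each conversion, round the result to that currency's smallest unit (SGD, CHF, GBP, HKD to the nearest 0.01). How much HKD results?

JPY 5,300,000 ÷ 117.216 = SGD 45,215.67
SGD 45,215.67 × 0.687418 = CHF 31,082.07
CHF 31,082.07 ÷ 1.20175 = GBP 25,864.01
GBP 25,864.01 × 10.0111 = HKD 258,927.19

HKD 258,927.19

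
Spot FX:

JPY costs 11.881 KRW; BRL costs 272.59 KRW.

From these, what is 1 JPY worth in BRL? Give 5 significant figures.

1 JPY × 11.881 = 11.881 KRW
11.881 KRW ÷ 272.59 = 0.0435856 BRL

JPY/BRL = 0.043586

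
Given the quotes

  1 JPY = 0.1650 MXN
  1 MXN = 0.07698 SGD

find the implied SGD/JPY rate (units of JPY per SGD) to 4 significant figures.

1 SGD ÷ 0.07698 = 12.9904 MXN
12.9904 MXN ÷ 0.1650 = 78.7296 JPY

SGD/JPY = 78.73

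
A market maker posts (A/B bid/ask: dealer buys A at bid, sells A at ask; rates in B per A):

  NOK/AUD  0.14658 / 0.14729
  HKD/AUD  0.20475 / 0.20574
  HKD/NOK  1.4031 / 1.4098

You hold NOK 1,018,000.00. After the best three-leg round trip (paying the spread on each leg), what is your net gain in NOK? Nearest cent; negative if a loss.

Best loop NOK → AUD → HKD → NOK:
NOK 1,018,000.00 × 0.14658 (sell NOK at bid) = AUD 149,218.44
AUD 149,218.44 ÷ 0.20574 (buy HKD at ask) = HKD 725,276.76
HKD 725,276.76 × 1.4031 (sell HKD at bid) = NOK 1,017,635.82

Net result: NOK -364.18 (no profitable arbitrage after spreads)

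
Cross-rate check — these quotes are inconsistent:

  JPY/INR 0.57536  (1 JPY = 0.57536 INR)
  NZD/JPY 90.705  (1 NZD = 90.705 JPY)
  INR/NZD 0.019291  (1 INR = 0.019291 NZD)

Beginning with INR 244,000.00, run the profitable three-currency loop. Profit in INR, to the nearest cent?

Profitable loop is INR → NZD → JPY → INR:
INR 244,000.00 × 0.019291 = NZD 4,707.00
NZD 4,707.00 × 90.705 = JPY 426,949
JPY 426,949 × 0.57536 = INR 245,649.26
Profit = INR 245,649.26 − INR 244,000.00

Profit: INR 1,649.26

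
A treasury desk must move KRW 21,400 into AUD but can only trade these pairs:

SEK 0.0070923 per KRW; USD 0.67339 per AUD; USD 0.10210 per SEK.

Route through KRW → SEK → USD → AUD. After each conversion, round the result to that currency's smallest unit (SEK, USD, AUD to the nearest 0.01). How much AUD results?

AUD 23.02

KRW 21,400 × 0.0070923 = SEK 151.78
SEK 151.78 × 0.10210 = USD 15.50
USD 15.50 ÷ 0.67339 = AUD 23.02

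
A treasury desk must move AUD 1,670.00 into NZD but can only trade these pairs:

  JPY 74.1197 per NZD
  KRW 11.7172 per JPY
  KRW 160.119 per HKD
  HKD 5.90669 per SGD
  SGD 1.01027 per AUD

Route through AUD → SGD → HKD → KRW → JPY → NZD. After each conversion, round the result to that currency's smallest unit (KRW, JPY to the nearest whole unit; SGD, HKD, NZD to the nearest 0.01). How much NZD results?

NZD 1,837.31

AUD 1,670.00 × 1.01027 = SGD 1,687.15
SGD 1,687.15 × 5.90669 = HKD 9,965.47
HKD 9,965.47 × 160.119 = KRW 1,595,661
KRW 1,595,661 ÷ 11.7172 = JPY 136,181
JPY 136,181 ÷ 74.1197 = NZD 1,837.31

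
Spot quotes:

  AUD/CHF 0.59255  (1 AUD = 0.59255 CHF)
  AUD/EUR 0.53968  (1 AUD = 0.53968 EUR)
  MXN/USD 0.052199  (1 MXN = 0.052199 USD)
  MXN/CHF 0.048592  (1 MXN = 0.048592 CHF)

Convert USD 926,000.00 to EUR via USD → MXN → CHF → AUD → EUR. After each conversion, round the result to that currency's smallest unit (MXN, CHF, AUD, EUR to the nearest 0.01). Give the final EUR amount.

USD 926,000.00 ÷ 0.052199 = MXN 17,739,803.44
MXN 17,739,803.44 × 0.048592 = CHF 862,012.53
CHF 862,012.53 ÷ 0.59255 = AUD 1,454,750.70
AUD 1,454,750.70 × 0.53968 = EUR 785,099.86

EUR 785,099.86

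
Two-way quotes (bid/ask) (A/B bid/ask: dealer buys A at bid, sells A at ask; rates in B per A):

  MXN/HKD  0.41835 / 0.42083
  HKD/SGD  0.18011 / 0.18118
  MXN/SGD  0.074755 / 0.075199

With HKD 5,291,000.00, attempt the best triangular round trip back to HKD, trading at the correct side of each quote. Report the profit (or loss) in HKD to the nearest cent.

Best loop HKD → SGD → MXN → HKD:
HKD 5,291,000.00 × 0.18011 (sell HKD at bid) = SGD 952,962.01
SGD 952,962.01 ÷ 0.075199 (buy MXN at ask) = MXN 12,672,535.67
MXN 12,672,535.67 × 0.41835 (sell MXN at bid) = HKD 5,301,555.30

Net profit: HKD 10,555.30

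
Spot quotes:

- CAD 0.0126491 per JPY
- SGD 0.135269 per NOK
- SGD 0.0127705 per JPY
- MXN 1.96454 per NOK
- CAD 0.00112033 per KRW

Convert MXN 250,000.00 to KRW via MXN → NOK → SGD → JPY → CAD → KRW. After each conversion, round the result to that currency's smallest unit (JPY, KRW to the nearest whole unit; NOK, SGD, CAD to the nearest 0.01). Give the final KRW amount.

KRW 15,218,900

MXN 250,000.00 ÷ 1.96454 = NOK 127,256.25
NOK 127,256.25 × 0.135269 = SGD 17,213.83
SGD 17,213.83 ÷ 0.0127705 = JPY 1,347,937
JPY 1,347,937 × 0.0126491 = CAD 17,050.19
CAD 17,050.19 ÷ 0.00112033 = KRW 15,218,900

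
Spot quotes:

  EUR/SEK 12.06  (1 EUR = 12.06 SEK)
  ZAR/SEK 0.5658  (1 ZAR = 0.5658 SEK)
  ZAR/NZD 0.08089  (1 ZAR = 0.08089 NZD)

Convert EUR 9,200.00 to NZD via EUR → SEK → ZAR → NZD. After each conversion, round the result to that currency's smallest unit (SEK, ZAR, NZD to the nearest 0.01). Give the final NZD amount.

NZD 15,862.33

EUR 9,200.00 × 12.06 = SEK 110,952.00
SEK 110,952.00 ÷ 0.5658 = ZAR 196,097.56
ZAR 196,097.56 × 0.08089 = NZD 15,862.33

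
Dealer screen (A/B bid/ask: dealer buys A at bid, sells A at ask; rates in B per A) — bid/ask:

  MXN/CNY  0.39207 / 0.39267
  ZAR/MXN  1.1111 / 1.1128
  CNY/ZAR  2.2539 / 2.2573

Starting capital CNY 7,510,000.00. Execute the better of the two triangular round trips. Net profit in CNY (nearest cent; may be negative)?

Best loop CNY → MXN → ZAR → CNY:
CNY 7,510,000.00 ÷ 0.39267 (buy MXN at ask) = MXN 19,125,474.32
MXN 19,125,474.32 ÷ 1.1128 (buy ZAR at ask) = ZAR 17,186,802.94
ZAR 17,186,802.94 ÷ 2.2573 (buy CNY at ask) = CNY 7,613,876.29

Net profit: CNY 103,876.29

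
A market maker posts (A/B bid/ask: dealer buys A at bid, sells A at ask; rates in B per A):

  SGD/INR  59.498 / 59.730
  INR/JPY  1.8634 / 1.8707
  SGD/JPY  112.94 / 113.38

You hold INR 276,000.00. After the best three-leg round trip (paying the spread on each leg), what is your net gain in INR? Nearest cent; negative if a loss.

Best loop INR → SGD → JPY → INR:
INR 276,000.00 ÷ 59.730 (buy SGD at ask) = SGD 4,620.79
SGD 4,620.79 × 112.94 (sell SGD at bid) = JPY 521,872
JPY 521,872 ÷ 1.8707 (buy INR at ask) = INR 278,971.74

Net profit: INR 2,971.74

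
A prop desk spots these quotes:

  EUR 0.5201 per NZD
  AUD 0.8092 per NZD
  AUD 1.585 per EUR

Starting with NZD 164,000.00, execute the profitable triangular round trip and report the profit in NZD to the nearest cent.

Profit: NZD 3,072.16

Profitable loop is NZD → EUR → AUD → NZD:
NZD 164,000.00 × 0.5201 = EUR 85,296.40
EUR 85,296.40 × 1.585 = AUD 135,194.79
AUD 135,194.79 ÷ 0.8092 = NZD 167,072.16
Profit = NZD 167,072.16 − NZD 164,000.00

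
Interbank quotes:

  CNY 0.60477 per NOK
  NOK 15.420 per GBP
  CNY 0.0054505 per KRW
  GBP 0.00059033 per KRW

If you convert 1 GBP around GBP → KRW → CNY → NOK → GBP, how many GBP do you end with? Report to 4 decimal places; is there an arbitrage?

0.9901 (arbitrage exists)

Around GBP → KRW → CNY → NOK → GBP: 1 ÷ 0.00059033 × 0.0054505 ÷ 0.60477 ÷ 15.420 = 0.990072
Product < 1; profitable direction is GBP → NOK → CNY → KRW → GBP.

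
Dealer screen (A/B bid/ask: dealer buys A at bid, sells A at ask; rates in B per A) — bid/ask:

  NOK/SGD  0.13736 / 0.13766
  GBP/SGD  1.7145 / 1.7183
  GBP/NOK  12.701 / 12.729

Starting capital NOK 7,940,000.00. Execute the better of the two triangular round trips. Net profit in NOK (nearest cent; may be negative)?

Net profit: NOK 121,571.51

Best loop NOK → SGD → GBP → NOK:
NOK 7,940,000.00 × 0.13736 (sell NOK at bid) = SGD 1,090,638.40
SGD 1,090,638.40 ÷ 1.7183 (buy GBP at ask) = GBP 634,719.43
GBP 634,719.43 × 12.701 (sell GBP at bid) = NOK 8,061,571.51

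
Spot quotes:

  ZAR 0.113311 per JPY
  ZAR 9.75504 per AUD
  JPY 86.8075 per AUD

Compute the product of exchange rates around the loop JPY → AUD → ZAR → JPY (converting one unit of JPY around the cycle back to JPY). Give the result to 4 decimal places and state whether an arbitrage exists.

Around JPY → AUD → ZAR → JPY: 1 ÷ 86.8075 × 9.75504 ÷ 0.113311 = 0.991744
Product < 1; profitable direction is JPY → ZAR → AUD → JPY.

0.9917 (arbitrage exists)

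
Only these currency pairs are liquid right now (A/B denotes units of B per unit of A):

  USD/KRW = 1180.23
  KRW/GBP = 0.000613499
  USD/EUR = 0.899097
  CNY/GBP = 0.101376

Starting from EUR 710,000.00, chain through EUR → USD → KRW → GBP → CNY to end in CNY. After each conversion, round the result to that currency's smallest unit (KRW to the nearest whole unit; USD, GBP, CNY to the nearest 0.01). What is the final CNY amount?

EUR 710,000.00 ÷ 0.899097 = USD 789,681.20
USD 789,681.20 × 1180.23 = KRW 932,005,443
KRW 932,005,443 × 0.000613499 = GBP 571,784.41
GBP 571,784.41 ÷ 0.101376 = CNY 5,640,234.47

CNY 5,640,234.47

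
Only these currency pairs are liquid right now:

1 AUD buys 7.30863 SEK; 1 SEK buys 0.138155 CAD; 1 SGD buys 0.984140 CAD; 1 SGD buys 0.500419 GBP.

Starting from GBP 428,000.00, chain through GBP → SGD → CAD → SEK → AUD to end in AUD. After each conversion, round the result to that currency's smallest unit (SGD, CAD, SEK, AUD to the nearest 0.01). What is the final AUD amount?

AUD 833,612.62

GBP 428,000.00 ÷ 0.500419 = SGD 855,283.27
SGD 855,283.27 × 0.984140 = CAD 841,718.48
CAD 841,718.48 ÷ 0.138155 = SEK 6,092,566.18
SEK 6,092,566.18 ÷ 7.30863 = AUD 833,612.62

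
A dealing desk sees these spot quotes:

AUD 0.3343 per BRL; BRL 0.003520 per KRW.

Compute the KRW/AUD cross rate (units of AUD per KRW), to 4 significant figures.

1 KRW × 0.003520 = 0.00352 BRL
0.00352 BRL × 0.3343 = 0.00117674 AUD

KRW/AUD = 0.001177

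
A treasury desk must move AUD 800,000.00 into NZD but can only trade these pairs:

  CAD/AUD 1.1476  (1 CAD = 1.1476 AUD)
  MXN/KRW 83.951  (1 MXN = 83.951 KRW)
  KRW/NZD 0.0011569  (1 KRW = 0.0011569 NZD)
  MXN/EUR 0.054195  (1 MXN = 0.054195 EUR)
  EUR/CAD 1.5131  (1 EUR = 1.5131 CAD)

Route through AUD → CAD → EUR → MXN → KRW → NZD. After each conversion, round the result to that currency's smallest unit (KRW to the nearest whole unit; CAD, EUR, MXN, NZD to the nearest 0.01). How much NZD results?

NZD 825,646.78

AUD 800,000.00 ÷ 1.1476 = CAD 697,107.01
CAD 697,107.01 ÷ 1.5131 = EUR 460,714.43
EUR 460,714.43 ÷ 0.054195 = MXN 8,501,050.47
MXN 8,501,050.47 × 83.951 = KRW 713,671,688
KRW 713,671,688 × 0.0011569 = NZD 825,646.78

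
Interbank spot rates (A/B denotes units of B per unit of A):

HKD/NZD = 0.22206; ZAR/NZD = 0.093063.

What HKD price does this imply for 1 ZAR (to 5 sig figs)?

1 ZAR × 0.093063 = 0.093063 NZD
0.093063 NZD ÷ 0.22206 = 0.419089 HKD

ZAR/HKD = 0.41909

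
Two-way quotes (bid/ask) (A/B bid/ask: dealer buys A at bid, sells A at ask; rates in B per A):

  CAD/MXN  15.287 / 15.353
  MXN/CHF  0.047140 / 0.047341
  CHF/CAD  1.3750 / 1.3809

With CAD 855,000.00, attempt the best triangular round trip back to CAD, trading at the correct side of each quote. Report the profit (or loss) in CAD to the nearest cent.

Best loop CAD → CHF → MXN → CAD:
CAD 855,000.00 ÷ 1.3809 (buy CHF at ask) = CHF 619,161.42
CHF 619,161.42 ÷ 0.047341 (buy MXN at ask) = MXN 13,078,756.61
MXN 13,078,756.61 ÷ 15.353 (buy CAD at ask) = CAD 851,869.77

Net result: CAD -3,130.23 (no profitable arbitrage after spreads)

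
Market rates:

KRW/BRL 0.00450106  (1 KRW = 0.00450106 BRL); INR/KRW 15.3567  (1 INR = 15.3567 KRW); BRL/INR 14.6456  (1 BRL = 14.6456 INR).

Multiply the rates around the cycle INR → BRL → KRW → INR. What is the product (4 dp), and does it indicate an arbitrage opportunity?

Around INR → BRL → KRW → INR: 1 ÷ 14.6456 ÷ 0.00450106 ÷ 15.3567 = 0.987825
Product < 1; profitable direction is INR → KRW → BRL → INR.

0.9878 (arbitrage exists)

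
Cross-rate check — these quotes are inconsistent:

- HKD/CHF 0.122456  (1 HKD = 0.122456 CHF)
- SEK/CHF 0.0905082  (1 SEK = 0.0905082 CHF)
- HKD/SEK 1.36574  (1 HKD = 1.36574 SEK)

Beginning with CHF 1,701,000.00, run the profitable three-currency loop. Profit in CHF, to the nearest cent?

Profitable loop is CHF → HKD → SEK → CHF:
CHF 1,701,000.00 ÷ 0.122456 = HKD 13,890,703.60
HKD 13,890,703.60 × 1.36574 = SEK 18,971,089.53
SEK 18,971,089.53 × 0.0905082 = CHF 1,717,039.17
Profit = CHF 1,717,039.17 − CHF 1,701,000.00

Profit: CHF 16,039.17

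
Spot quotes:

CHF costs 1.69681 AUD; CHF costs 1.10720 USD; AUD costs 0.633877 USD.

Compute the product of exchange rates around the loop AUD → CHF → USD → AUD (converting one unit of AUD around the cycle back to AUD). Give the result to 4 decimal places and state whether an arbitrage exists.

Around AUD → CHF → USD → AUD: 1 ÷ 1.69681 × 1.10720 ÷ 0.633877 = 1.029409
Product > 1; profitable direction is AUD → CHF → USD → AUD.

1.0294 (arbitrage exists)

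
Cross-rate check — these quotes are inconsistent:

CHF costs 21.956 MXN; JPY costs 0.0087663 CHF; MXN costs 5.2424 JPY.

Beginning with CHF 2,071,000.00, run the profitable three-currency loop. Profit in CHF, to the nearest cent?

Profit: CHF 18,680.09

Profitable loop is CHF → MXN → JPY → CHF:
CHF 2,071,000.00 × 21.956 = MXN 45,470,876.00
MXN 45,470,876.00 × 5.2424 = JPY 238,376,520
JPY 238,376,520 × 0.0087663 = CHF 2,089,680.09
Profit = CHF 2,089,680.09 − CHF 2,071,000.00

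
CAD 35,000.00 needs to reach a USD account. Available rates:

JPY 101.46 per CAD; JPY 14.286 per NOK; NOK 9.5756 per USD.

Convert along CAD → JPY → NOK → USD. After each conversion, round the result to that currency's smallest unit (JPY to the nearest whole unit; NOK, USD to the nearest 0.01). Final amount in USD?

USD 25,958.90

CAD 35,000.00 × 101.46 = JPY 3,551,100
JPY 3,551,100 ÷ 14.286 = NOK 248,572.03
NOK 248,572.03 ÷ 9.5756 = USD 25,958.90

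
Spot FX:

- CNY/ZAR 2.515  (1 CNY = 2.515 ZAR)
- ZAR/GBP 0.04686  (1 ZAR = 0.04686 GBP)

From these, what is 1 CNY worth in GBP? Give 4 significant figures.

1 CNY × 2.515 = 2.515 ZAR
2.515 ZAR × 0.04686 = 0.117853 GBP

CNY/GBP = 0.1179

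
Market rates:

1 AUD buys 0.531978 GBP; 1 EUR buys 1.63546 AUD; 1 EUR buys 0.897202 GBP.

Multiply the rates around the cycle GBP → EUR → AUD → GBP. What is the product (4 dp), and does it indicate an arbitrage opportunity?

0.9697 (arbitrage exists)

Around GBP → EUR → AUD → GBP: 1 ÷ 0.897202 × 1.63546 × 0.531978 = 0.969713
Product < 1; profitable direction is GBP → AUD → EUR → GBP.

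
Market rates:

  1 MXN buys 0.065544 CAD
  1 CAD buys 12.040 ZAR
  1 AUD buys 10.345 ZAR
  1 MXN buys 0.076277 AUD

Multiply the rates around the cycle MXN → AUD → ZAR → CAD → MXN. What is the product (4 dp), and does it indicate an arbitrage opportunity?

Around MXN → AUD → ZAR → CAD → MXN: 1 × 0.076277 × 10.345 ÷ 12.040 ÷ 0.065544 = 0.999919
Product ≈ 1 (deviation 0.008%, within rounding noise).

0.9999 (no arbitrage)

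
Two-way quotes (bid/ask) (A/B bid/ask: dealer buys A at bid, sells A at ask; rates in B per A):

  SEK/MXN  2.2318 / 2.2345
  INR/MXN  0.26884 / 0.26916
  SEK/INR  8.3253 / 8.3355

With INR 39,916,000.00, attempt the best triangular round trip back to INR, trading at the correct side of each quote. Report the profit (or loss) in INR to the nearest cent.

Net profit: INR 65,624.30

Best loop INR → MXN → SEK → INR:
INR 39,916,000.00 × 0.26884 (sell INR at bid) = MXN 10,731,017.44
MXN 10,731,017.44 ÷ 2.2345 (buy SEK at ask) = SEK 4,802,424.45
SEK 4,802,424.45 × 8.3253 (sell SEK at bid) = INR 39,981,624.30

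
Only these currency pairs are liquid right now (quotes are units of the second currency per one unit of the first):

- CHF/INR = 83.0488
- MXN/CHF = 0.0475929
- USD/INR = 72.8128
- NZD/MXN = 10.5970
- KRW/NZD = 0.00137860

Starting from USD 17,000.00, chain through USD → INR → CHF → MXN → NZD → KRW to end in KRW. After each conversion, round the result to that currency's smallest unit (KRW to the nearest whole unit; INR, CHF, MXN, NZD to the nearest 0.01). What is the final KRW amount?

USD 17,000.00 × 72.8128 = INR 1,237,817.60
INR 1,237,817.60 ÷ 83.0488 = CHF 14,904.70
CHF 14,904.70 ÷ 0.0475929 = MXN 313,170.66
MXN 313,170.66 ÷ 10.5970 = NZD 29,552.77
NZD 29,552.77 ÷ 0.00137860 = KRW 21,436,798

KRW 21,436,798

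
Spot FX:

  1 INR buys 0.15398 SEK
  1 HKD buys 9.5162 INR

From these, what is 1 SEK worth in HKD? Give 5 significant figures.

SEK/HKD = 0.68245

1 SEK ÷ 0.15398 = 6.49435 INR
6.49435 INR ÷ 9.5162 = 0.682452 HKD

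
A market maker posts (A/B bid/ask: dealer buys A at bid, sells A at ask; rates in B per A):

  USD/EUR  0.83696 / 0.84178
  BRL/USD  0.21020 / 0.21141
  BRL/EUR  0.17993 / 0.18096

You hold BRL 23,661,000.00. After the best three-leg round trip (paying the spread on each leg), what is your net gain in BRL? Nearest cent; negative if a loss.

Net profit: BRL 261,829.57

Best loop BRL → EUR → USD → BRL:
BRL 23,661,000.00 × 0.17993 (sell BRL at bid) = EUR 4,257,323.73
EUR 4,257,323.73 ÷ 0.84178 (buy USD at ask) = USD 5,057,525.40
USD 5,057,525.40 ÷ 0.21141 (buy BRL at ask) = BRL 23,922,829.57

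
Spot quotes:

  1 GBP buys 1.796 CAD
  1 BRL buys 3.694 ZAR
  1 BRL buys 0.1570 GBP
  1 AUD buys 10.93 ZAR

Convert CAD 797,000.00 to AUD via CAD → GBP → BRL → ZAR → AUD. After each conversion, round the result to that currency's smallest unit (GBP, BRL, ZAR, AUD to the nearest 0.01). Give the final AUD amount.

AUD 955,276.44

CAD 797,000.00 ÷ 1.796 = GBP 443,763.92
GBP 443,763.92 ÷ 0.1570 = BRL 2,826,521.78
BRL 2,826,521.78 × 3.694 = ZAR 10,441,171.46
ZAR 10,441,171.46 ÷ 10.93 = AUD 955,276.44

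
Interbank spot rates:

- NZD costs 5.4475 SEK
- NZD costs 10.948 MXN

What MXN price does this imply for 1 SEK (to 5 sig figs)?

1 SEK ÷ 5.4475 = 0.18357 NZD
0.18357 NZD × 10.948 = 2.00973 MXN

SEK/MXN = 2.0097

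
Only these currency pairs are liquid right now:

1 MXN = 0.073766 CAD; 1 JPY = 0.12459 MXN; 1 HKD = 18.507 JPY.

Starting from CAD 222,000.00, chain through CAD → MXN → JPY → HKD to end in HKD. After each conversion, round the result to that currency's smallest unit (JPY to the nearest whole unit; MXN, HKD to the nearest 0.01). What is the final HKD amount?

CAD 222,000.00 ÷ 0.073766 = MXN 3,009,516.58
MXN 3,009,516.58 ÷ 0.12459 = JPY 24,155,362
JPY 24,155,362 ÷ 18.507 = HKD 1,305,201.38

HKD 1,305,201.38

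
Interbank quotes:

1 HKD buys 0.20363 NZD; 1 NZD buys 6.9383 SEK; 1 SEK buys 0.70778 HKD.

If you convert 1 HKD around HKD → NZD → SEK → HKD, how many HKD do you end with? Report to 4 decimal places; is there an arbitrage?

1.0000 (no arbitrage)

Around HKD → NZD → SEK → HKD: 1 × 0.20363 × 6.9383 × 0.70778 = 0.999984
Product ≈ 1 (deviation 0.002%, within rounding noise).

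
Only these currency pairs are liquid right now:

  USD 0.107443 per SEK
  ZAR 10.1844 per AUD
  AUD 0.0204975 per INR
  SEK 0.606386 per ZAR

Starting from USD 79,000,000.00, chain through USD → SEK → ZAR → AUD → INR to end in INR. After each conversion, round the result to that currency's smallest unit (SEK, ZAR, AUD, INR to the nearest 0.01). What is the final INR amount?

USD 79,000,000.00 ÷ 0.107443 = SEK 735,273,586.93
SEK 735,273,586.93 ÷ 0.606386 = ZAR 1,212,550,400.12
ZAR 1,212,550,400.12 ÷ 10.1844 = AUD 119,059,581.33
AUD 119,059,581.33 ÷ 0.0204975 = INR 5,808,492,807.90

INR 5,808,492,807.90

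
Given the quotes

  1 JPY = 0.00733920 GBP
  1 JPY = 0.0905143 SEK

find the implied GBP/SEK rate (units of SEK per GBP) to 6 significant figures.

GBP/SEK = 12.3330

1 GBP ÷ 0.00733920 = 136.255 JPY
136.255 JPY × 0.0905143 = 12.333 SEK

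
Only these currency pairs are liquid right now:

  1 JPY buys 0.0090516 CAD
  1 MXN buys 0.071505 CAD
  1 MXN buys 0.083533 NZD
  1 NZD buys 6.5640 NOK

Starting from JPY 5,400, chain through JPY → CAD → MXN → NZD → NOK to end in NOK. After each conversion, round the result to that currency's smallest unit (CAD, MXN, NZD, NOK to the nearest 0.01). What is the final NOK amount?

NOK 374.80

JPY 5,400 × 0.0090516 = CAD 48.88
CAD 48.88 ÷ 0.071505 = MXN 683.59
MXN 683.59 × 0.083533 = NZD 57.10
NZD 57.10 × 6.5640 = NOK 374.80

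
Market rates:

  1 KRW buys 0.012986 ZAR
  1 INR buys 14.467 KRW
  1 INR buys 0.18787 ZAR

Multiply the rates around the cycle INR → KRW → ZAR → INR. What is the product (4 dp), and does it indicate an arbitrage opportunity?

Around INR → KRW → ZAR → INR: 1 × 14.467 × 0.012986 ÷ 0.18787 = 0.999992
Product ≈ 1 (deviation 0.001%, within rounding noise).

1.0000 (no arbitrage)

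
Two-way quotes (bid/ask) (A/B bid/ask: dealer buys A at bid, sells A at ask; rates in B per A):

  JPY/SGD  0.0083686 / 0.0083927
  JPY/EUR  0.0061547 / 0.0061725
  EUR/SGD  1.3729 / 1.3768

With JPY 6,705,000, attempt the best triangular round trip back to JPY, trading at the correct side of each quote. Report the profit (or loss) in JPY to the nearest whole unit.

Best loop JPY → EUR → SGD → JPY:
JPY 6,705,000 × 0.0061547 (sell JPY at bid) = EUR 41,267.26
EUR 41,267.26 × 1.3729 (sell EUR at bid) = SGD 56,655.83
SGD 56,655.83 ÷ 0.0083927 (buy JPY at ask) = JPY 6,750,608

Net profit: JPY 45,608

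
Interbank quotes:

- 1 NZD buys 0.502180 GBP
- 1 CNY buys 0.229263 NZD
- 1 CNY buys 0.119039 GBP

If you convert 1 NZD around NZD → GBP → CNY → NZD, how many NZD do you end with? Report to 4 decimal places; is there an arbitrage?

0.9672 (arbitrage exists)

Around NZD → GBP → CNY → NZD: 1 × 0.502180 ÷ 0.119039 × 0.229263 = 0.967173
Product < 1; profitable direction is NZD → CNY → GBP → NZD.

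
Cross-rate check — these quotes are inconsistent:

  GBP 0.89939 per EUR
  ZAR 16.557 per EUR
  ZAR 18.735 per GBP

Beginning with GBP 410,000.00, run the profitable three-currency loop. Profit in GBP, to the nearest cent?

Profitable loop is GBP → ZAR → EUR → GBP:
GBP 410,000.00 × 18.735 = ZAR 7,681,350.00
ZAR 7,681,350.00 ÷ 16.557 = EUR 463,933.68
EUR 463,933.68 × 0.89939 = GBP 417,257.32
Profit = GBP 417,257.32 − GBP 410,000.00

Profit: GBP 7,257.32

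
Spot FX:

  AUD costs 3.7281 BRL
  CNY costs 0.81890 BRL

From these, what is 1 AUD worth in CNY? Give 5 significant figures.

1 AUD × 3.7281 = 3.7281 BRL
3.7281 BRL ÷ 0.81890 = 4.55257 CNY

AUD/CNY = 4.5526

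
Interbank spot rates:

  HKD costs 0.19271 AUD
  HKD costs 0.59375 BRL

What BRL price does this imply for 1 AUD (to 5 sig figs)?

AUD/BRL = 3.0811

1 AUD ÷ 0.19271 = 5.18914 HKD
5.18914 HKD × 0.59375 = 3.08105 BRL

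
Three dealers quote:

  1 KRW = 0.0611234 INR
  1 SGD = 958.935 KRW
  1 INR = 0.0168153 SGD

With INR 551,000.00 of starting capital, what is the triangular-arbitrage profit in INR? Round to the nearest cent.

Profitable loop is INR → KRW → SGD → INR:
INR 551,000.00 ÷ 0.0611234 = KRW 9,014,551
KRW 9,014,551 ÷ 958.935 = SGD 9,400.59
SGD 9,400.59 ÷ 0.0168153 = INR 559,049.55
Profit = INR 559,049.55 − INR 551,000.00

Profit: INR 8,049.55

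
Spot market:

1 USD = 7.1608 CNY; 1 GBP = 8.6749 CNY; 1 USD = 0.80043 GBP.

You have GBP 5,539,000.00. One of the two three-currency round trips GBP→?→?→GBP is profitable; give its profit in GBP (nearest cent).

Profit: GBP 173,221.96

Profitable loop is GBP → USD → CNY → GBP:
GBP 5,539,000.00 ÷ 0.80043 = USD 6,920,030.48
USD 6,920,030.48 × 7.1608 = CNY 49,552,954.29
CNY 49,552,954.29 ÷ 8.6749 = GBP 5,712,221.96
Profit = GBP 5,712,221.96 − GBP 5,539,000.00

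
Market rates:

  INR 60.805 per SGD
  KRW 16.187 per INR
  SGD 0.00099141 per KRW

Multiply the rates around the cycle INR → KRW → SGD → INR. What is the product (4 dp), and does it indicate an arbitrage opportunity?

Around INR → KRW → SGD → INR: 1 × 16.187 × 0.00099141 × 60.805 = 0.975796
Product < 1; profitable direction is INR → SGD → KRW → INR.

0.9758 (arbitrage exists)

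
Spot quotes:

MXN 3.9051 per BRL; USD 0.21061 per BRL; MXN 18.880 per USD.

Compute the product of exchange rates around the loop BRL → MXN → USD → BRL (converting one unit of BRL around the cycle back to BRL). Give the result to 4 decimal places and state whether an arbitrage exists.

0.9821 (arbitrage exists)

Around BRL → MXN → USD → BRL: 1 × 3.9051 ÷ 18.880 ÷ 0.21061 = 0.982090
Product < 1; profitable direction is BRL → USD → MXN → BRL.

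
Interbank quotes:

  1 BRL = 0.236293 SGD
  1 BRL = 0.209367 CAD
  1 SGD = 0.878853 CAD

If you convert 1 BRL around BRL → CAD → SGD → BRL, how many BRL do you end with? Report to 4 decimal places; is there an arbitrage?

Around BRL → CAD → SGD → BRL: 1 × 0.209367 ÷ 0.878853 ÷ 0.236293 = 1.008187
Product > 1; profitable direction is BRL → CAD → SGD → BRL.

1.0082 (arbitrage exists)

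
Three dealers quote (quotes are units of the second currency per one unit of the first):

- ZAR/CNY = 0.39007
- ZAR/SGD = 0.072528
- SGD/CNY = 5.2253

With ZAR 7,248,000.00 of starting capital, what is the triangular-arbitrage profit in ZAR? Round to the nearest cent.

Profitable loop is ZAR → CNY → SGD → ZAR:
ZAR 7,248,000.00 × 0.39007 = CNY 2,827,227.36
CNY 2,827,227.36 ÷ 5.2253 = SGD 541,065.08
SGD 541,065.08 ÷ 0.072528 = ZAR 7,460,085.48
Profit = ZAR 7,460,085.48 − ZAR 7,248,000.00

Profit: ZAR 212,085.48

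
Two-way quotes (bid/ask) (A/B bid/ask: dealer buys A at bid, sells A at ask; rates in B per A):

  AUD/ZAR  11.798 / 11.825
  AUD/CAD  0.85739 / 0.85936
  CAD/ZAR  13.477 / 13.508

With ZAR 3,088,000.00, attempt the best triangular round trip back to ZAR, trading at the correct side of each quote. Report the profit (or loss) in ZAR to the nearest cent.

Best loop ZAR → CAD → AUD → ZAR:
ZAR 3,088,000.00 ÷ 13.508 (buy CAD at ask) = CAD 228,605.27
CAD 228,605.27 ÷ 0.85936 (buy AUD at ask) = AUD 266,018.05
AUD 266,018.05 × 11.798 (sell AUD at bid) = ZAR 3,138,480.95

Net profit: ZAR 50,480.95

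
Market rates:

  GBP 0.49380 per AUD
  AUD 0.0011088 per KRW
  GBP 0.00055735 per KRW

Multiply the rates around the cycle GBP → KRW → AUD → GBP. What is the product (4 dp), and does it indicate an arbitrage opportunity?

Around GBP → KRW → AUD → GBP: 1 ÷ 0.00055735 × 0.0011088 × 0.49380 = 0.982373
Product < 1; profitable direction is GBP → AUD → KRW → GBP.

0.9824 (arbitrage exists)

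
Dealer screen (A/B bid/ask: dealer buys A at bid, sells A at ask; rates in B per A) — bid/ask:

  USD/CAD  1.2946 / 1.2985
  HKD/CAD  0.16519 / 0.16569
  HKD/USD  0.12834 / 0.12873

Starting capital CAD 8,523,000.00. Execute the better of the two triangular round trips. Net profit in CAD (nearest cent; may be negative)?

Best loop CAD → HKD → USD → CAD:
CAD 8,523,000.00 ÷ 0.16569 (buy HKD at ask) = HKD 51,439,435.09
HKD 51,439,435.09 × 0.12834 (sell HKD at bid) = USD 6,601,737.10
USD 6,601,737.10 × 1.2946 (sell USD at bid) = CAD 8,546,608.85

Net profit: CAD 23,608.85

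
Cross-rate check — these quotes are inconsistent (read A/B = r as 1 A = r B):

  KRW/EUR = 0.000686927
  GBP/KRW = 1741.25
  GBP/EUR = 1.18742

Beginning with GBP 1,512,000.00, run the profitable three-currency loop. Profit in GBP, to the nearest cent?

Profitable loop is GBP → KRW → EUR → GBP:
GBP 1,512,000.00 × 1741.25 = KRW 2,632,770,000
KRW 2,632,770,000 × 0.000686927 = EUR 1,808,520.80
EUR 1,808,520.80 ÷ 1.18742 = GBP 1,523,067.49
Profit = GBP 1,523,067.49 − GBP 1,512,000.00

Profit: GBP 11,067.49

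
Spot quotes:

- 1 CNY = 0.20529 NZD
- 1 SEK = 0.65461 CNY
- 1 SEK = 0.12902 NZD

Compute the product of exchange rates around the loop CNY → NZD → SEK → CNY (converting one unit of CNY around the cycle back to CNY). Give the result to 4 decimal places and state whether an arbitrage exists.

Around CNY → NZD → SEK → CNY: 1 × 0.20529 ÷ 0.12902 × 0.65461 = 1.041582
Product > 1; profitable direction is CNY → NZD → SEK → CNY.

1.0416 (arbitrage exists)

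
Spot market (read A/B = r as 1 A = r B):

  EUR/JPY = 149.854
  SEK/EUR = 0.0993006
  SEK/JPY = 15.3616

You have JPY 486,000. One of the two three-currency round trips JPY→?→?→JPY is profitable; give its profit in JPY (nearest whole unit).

Profitable loop is JPY → EUR → SEK → JPY:
JPY 486,000 ÷ 149.854 = EUR 3,243.16
EUR 3,243.16 ÷ 0.0993006 = SEK 32,659.99
SEK 32,659.99 × 15.3616 = JPY 501,710
Profit = JPY 501,710 − JPY 486,000

Profit: JPY 15,710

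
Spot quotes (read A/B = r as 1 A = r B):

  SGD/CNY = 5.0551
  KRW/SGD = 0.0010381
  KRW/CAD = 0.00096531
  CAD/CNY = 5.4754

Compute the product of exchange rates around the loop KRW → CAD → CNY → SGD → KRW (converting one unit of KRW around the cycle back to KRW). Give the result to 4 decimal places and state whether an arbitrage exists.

Around KRW → CAD → CNY → SGD → KRW: 1 × 0.00096531 × 5.4754 ÷ 5.0551 ÷ 0.0010381 = 1.007195
Product > 1; profitable direction is KRW → CAD → CNY → SGD → KRW.

1.0072 (arbitrage exists)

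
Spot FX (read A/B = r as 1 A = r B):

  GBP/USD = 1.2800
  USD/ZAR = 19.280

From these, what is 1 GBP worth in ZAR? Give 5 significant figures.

1 GBP × 1.2800 = 1.28 USD
1.28 USD × 19.280 = 24.6784 ZAR

GBP/ZAR = 24.678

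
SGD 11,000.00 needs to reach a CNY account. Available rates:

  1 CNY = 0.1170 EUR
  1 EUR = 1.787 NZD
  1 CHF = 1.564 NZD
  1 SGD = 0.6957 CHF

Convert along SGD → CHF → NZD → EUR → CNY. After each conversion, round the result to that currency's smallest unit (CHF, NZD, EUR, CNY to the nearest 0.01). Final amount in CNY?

SGD 11,000.00 × 0.6957 = CHF 7,652.70
CHF 7,652.70 × 1.564 = NZD 11,968.82
NZD 11,968.82 ÷ 1.787 = EUR 6,697.72
EUR 6,697.72 ÷ 0.1170 = CNY 57,245.47

CNY 57,245.47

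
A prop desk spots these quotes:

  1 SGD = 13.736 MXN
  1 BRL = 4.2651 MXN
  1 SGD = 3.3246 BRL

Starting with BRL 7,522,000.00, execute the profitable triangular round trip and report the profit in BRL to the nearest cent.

Profit: BRL 243,003.68

Profitable loop is BRL → MXN → SGD → BRL:
BRL 7,522,000.00 × 4.2651 = MXN 32,082,082.20
MXN 32,082,082.20 ÷ 13.736 = SGD 2,335,620.43
SGD 2,335,620.43 × 3.3246 = BRL 7,765,003.68
Profit = BRL 7,765,003.68 − BRL 7,522,000.00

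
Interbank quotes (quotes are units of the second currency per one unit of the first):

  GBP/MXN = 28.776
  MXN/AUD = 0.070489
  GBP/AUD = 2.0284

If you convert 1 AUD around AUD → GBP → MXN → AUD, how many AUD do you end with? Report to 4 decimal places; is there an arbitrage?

1.0000 (no arbitrage)

Around AUD → GBP → MXN → AUD: 1 ÷ 2.0284 × 28.776 × 0.070489 = 0.999996
Product ≈ 1 (deviation 0.000%, within rounding noise).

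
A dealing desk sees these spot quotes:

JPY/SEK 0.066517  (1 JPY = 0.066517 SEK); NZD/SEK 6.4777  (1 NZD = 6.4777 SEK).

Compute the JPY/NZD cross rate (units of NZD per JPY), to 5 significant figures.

JPY/NZD = 0.010269

1 JPY × 0.066517 = 0.066517 SEK
0.066517 SEK ÷ 6.4777 = 0.0102686 NZD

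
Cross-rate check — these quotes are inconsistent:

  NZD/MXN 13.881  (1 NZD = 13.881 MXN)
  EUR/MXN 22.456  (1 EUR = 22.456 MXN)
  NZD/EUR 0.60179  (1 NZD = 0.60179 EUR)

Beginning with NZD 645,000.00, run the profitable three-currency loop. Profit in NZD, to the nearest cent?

Profit: NZD 17,526.27

Profitable loop is NZD → MXN → EUR → NZD:
NZD 645,000.00 × 13.881 = MXN 8,953,245.00
MXN 8,953,245.00 ÷ 22.456 = EUR 398,701.68
EUR 398,701.68 ÷ 0.60179 = NZD 662,526.27
Profit = NZD 662,526.27 − NZD 645,000.00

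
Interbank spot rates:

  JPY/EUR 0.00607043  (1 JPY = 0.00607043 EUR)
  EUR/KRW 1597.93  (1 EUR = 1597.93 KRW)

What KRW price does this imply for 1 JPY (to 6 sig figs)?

1 JPY × 0.00607043 = 0.00607043 EUR
0.00607043 EUR × 1597.93 = 9.70012 KRW

JPY/KRW = 9.70012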